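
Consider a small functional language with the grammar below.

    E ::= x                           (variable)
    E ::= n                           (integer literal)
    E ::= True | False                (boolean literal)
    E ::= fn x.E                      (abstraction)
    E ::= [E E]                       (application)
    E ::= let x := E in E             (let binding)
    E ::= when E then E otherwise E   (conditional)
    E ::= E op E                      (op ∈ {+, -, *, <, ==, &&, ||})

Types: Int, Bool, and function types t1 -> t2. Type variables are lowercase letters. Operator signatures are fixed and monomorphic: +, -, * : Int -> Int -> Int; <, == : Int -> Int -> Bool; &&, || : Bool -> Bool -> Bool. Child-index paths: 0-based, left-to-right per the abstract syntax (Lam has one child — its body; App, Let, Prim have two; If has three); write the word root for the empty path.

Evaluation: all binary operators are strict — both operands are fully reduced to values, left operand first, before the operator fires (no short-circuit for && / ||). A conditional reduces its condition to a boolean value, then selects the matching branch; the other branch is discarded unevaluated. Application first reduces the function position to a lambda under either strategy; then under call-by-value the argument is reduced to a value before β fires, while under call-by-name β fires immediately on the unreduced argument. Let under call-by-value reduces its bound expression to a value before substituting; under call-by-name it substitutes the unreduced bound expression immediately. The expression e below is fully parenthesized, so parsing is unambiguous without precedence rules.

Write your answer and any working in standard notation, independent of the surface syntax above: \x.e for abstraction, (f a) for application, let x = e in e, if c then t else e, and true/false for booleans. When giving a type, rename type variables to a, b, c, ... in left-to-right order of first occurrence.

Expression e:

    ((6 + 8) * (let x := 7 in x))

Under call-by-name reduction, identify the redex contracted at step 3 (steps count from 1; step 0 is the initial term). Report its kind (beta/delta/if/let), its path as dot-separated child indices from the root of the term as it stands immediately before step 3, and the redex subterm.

Answer: delta at root : (14 * 7)

Trace:
step 0: ((6 + 8) * (let x = 7 in x))
step 1: [delta@0] (14 * (let x = 7 in x))
step 2: [let@1] (14 * 7)
step 3: [delta@root] 98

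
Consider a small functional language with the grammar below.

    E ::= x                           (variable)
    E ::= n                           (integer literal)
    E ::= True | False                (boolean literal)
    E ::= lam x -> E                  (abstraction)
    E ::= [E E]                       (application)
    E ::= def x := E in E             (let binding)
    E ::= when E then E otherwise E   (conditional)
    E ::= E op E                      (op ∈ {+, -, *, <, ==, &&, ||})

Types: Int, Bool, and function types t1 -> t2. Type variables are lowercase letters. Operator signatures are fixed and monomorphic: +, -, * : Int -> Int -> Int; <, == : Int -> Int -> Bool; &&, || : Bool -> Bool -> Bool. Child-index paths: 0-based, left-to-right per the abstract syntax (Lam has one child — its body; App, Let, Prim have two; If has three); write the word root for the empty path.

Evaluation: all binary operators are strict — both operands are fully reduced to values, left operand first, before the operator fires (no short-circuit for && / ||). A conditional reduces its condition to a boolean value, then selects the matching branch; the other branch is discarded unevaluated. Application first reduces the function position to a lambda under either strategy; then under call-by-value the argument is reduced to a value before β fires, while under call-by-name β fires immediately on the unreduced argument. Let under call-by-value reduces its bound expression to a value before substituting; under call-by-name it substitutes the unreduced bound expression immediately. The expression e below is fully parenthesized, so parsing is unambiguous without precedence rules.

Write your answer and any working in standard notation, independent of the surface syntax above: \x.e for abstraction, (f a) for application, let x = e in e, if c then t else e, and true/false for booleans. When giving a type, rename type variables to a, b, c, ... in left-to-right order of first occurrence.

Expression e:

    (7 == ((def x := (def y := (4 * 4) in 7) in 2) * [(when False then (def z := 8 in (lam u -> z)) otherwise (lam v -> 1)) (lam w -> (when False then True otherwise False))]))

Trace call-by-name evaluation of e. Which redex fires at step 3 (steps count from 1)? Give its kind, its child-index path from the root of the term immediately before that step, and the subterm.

Answer: beta at 1.1 : ((\v.1) (\w.(if false then true else false)))

Derivation:
step 0: (7 == ((let x = (let y = (4 * 4) in 7) in 2) * ((if false then (let z = 8 in (\u.z)) else (\v.1)) (\w.(if false then true else false)))))
step 1: [let@1.0] (7 == (2 * ((if false then (let z = 8 in (\u.z)) else (\v.1)) (\w.(if false then true else false)))))
step 2: [if@1.1.0] (7 == (2 * ((\v.1) (\w.(if false then true else false)))))
step 3: [beta@1.1] (7 == (2 * 1))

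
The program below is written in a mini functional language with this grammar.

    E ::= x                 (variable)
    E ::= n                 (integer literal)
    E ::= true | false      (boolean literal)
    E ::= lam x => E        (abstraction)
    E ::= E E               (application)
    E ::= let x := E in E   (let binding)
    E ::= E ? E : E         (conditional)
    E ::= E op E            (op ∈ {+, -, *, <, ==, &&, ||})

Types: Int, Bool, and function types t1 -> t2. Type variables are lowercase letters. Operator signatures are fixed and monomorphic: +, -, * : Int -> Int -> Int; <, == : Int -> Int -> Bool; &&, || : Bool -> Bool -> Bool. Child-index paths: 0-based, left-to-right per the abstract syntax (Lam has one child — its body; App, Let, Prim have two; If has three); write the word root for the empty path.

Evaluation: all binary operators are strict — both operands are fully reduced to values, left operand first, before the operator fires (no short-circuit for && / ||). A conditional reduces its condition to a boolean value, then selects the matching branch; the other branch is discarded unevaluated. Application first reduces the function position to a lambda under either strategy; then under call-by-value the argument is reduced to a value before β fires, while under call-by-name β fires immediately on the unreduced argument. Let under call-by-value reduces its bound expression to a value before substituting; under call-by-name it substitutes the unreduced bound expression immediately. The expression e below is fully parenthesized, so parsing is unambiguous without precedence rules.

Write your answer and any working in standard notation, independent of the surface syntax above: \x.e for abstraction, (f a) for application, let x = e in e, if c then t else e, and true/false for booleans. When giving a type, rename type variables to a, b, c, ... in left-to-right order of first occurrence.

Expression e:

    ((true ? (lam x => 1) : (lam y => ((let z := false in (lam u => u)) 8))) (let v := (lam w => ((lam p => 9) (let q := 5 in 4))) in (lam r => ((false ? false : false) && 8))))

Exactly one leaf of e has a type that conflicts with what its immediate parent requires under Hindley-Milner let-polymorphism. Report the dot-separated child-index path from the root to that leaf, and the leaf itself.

Working:
  unify Bool ~ Bool
\x._ : a -> Int
let z : Bool
u : c
\u._ : c -> c
  unify c -> c ~ Int -> d
  unify c ~ Int
  unify Int ~ d
_ _ : Int
\y._ : b -> Int
  unify a -> Int ~ b -> Int
  unify a ~ b
  unify Int ~ Int
\p._ : f -> Int
let q : Int
  unify f -> Int ~ Int -> g
  unify f ~ Int
  unify Int ~ g
_ _ : Int
\w._ : e -> Int
let v : forall. e -> Int
  unify Bool ~ Bool
  unify Bool ~ Bool
  unify Bool ~ Bool
  unify Int ~ Bool
  FAIL: mismatch Int ~ Bool

Answer: 1.1.0.1 : 8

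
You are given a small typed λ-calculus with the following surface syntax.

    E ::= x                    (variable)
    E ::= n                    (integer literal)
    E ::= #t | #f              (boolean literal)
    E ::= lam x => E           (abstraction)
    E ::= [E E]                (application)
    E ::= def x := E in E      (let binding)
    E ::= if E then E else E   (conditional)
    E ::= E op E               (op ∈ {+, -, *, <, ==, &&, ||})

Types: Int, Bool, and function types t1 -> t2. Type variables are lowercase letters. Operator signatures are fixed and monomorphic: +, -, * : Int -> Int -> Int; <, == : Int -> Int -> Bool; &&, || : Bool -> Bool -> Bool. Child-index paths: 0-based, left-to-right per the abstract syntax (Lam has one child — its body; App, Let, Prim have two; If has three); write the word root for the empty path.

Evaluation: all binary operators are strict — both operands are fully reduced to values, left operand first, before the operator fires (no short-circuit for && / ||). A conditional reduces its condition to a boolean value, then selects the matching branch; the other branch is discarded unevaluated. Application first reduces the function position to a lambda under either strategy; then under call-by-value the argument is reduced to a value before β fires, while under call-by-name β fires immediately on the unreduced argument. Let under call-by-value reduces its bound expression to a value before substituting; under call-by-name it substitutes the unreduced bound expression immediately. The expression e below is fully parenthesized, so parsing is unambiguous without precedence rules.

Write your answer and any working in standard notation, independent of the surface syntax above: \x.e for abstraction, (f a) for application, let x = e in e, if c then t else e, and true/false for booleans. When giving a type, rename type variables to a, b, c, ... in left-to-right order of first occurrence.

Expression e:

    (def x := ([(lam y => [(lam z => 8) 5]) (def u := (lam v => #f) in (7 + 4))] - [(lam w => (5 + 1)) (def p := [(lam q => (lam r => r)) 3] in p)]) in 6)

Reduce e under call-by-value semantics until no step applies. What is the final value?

Answer: 6

Working:
step 0: (let x = (((\y.((\z.8) 5)) (let u = (\v.false) in (7 + 4))) - ((\w.(5 + 1)) (let p = ((\q.(\r.r)) 3) in p))) in 6)
step 1: [let@0.0.1] (let x = (((\y.((\z.8) 5)) (7 + 4)) - ((\w.(5 + 1)) (let p = ((\q.(\r.r)) 3) in p))) in 6)
step 2: [delta@0.0.1] (let x = (((\y.((\z.8) 5)) 11) - ((\w.(5 + 1)) (let p = ((\q.(\r.r)) 3) in p))) in 6)
step 3: [beta@0.0] (let x = (((\z.8) 5) - ((\w.(5 + 1)) (let p = ((\q.(\r.r)) 3) in p))) in 6)
step 4: [beta@0.0] (let x = (8 - ((\w.(5 + 1)) (let p = ((\q.(\r.r)) 3) in p))) in 6)
step 5: [beta@0.1.1.0] (let x = (8 - ((\w.(5 + 1)) (let p = (\r.r) in p))) in 6)
step 6: [let@0.1.1] (let x = (8 - ((\w.(5 + 1)) (\r.r))) in 6)
step 7: [beta@0.1] (let x = (8 - (5 + 1)) in 6)
step 8: [delta@0.1] (let x = (8 - 6) in 6)
step 9: [delta@0] (let x = 2 in 6)
step 10: [let@root] 6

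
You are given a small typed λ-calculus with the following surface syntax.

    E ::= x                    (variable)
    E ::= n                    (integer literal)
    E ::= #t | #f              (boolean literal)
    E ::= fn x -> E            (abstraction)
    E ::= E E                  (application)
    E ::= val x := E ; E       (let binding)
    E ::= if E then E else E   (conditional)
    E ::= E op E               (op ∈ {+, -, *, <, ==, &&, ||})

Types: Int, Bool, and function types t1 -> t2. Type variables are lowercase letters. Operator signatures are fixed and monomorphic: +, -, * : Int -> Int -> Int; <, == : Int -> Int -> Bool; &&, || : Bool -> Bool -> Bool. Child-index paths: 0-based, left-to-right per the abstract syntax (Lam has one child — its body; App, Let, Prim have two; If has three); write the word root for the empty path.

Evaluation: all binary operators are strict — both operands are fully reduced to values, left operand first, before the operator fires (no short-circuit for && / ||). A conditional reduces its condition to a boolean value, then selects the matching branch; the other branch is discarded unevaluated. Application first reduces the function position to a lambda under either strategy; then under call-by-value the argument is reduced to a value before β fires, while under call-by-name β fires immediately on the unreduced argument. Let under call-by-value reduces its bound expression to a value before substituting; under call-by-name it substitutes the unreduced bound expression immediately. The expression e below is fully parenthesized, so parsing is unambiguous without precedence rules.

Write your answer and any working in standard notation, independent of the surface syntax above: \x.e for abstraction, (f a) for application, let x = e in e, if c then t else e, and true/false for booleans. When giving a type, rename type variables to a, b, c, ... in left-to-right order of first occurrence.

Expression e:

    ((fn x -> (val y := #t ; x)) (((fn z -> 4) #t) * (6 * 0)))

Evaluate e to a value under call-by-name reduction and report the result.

Trace:
step 0: ((\x.(let y = true in x)) (((\z.4) true) * (6 * 0)))
step 1: [beta@root] (let y = true in (((\z.4) true) * (6 * 0)))
step 2: [let@root] (((\z.4) true) * (6 * 0))
step 3: [beta@0] (4 * (6 * 0))
step 4: [delta@1] (4 * 0)
step 5: [delta@root] 0

Answer: 0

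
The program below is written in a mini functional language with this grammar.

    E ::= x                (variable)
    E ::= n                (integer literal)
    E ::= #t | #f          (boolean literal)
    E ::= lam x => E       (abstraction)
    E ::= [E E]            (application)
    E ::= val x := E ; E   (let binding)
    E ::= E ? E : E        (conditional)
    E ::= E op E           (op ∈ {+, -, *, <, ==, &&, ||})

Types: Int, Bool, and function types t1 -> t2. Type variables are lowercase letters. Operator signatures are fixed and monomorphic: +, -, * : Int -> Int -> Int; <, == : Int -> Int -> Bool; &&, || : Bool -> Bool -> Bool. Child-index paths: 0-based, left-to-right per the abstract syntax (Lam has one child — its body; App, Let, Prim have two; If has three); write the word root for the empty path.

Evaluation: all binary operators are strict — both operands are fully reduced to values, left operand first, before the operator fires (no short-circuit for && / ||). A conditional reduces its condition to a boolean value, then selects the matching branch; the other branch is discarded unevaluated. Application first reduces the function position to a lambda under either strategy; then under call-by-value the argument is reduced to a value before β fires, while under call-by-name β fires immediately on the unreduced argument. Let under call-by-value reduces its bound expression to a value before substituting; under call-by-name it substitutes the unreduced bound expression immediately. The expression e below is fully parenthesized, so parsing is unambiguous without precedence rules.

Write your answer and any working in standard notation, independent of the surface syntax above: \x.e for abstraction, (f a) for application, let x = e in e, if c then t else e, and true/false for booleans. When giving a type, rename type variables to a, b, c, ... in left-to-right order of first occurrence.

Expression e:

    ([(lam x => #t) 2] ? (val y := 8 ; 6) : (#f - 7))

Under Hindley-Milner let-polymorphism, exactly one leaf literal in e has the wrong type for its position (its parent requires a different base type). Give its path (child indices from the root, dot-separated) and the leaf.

Answer: 2.0 : false

Working:
\x._ : a -> Bool
  unify a -> Bool ~ Int -> b
  unify a ~ Int
  unify Bool ~ b
_ _ : Bool
  unify Bool ~ Bool
let y : Int
  unify Bool ~ Int
  FAIL: mismatch Bool ~ Int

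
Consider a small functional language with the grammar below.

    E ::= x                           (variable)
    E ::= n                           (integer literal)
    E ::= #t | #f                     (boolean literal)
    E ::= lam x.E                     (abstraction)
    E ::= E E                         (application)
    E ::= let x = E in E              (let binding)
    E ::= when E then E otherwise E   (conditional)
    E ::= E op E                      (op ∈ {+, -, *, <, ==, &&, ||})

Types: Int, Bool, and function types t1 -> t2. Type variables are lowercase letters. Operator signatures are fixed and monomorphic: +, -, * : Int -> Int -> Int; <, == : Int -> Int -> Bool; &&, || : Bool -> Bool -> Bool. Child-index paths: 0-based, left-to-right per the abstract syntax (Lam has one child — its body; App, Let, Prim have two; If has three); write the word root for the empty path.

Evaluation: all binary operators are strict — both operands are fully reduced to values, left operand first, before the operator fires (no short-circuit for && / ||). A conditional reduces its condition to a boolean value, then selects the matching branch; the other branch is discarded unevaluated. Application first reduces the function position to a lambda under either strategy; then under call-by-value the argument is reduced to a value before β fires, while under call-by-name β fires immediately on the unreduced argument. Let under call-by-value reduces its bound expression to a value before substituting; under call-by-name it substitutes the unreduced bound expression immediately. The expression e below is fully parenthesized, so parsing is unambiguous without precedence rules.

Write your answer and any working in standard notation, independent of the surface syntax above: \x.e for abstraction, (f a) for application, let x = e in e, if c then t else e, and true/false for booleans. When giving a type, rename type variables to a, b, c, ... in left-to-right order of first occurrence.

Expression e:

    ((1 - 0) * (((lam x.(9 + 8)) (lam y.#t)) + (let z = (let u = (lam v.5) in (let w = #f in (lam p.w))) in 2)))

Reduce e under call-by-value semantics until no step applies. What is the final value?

Answer: 19

Working:
step 0: ((1 - 0) * (((\x.(9 + 8)) (\y.true)) + (let z = (let u = (\v.5) in (let w = false in (\p.w))) in 2)))
step 1: [delta@0] (1 * (((\x.(9 + 8)) (\y.true)) + (let z = (let u = (\v.5) in (let w = false in (\p.w))) in 2)))
step 2: [beta@1.0] (1 * ((9 + 8) + (let z = (let u = (\v.5) in (let w = false in (\p.w))) in 2)))
step 3: [delta@1.0] (1 * (17 + (let z = (let u = (\v.5) in (let w = false in (\p.w))) in 2)))
step 4: [let@1.1.0] (1 * (17 + (let z = (let w = false in (\p.w)) in 2)))
step 5: [let@1.1.0] (1 * (17 + (let z = (\p.false) in 2)))
step 6: [let@1.1] (1 * (17 + 2))
step 7: [delta@1] (1 * 19)
step 8: [delta@root] 19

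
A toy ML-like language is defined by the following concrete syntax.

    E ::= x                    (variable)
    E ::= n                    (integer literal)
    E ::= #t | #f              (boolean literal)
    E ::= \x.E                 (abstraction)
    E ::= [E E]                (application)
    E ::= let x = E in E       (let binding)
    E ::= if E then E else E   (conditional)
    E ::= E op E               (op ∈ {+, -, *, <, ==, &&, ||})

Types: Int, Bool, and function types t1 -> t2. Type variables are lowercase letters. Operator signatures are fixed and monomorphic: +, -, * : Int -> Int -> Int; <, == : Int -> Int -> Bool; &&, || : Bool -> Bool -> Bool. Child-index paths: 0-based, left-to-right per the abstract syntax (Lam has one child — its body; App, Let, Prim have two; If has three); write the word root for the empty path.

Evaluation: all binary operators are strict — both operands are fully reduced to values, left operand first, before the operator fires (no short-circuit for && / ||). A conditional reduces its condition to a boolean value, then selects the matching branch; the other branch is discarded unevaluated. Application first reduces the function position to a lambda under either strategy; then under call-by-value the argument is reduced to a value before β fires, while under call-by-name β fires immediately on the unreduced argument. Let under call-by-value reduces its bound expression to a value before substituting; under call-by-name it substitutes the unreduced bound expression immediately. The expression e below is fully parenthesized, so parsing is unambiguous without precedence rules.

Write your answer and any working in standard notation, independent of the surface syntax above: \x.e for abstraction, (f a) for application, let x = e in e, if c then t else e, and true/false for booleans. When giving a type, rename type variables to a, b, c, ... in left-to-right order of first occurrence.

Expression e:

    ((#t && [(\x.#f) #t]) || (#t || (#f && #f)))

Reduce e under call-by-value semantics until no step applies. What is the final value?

Derivation:
step 0: ((true && ((\x.false) true)) || (true || (false && false)))
step 1: [beta@0.1] ((true && false) || (true || (false && false)))
step 2: [delta@0] (false || (true || (false && false)))
step 3: [delta@1.1] (false || (true || false))
step 4: [delta@1] (false || true)
step 5: [delta@root] true

Answer: true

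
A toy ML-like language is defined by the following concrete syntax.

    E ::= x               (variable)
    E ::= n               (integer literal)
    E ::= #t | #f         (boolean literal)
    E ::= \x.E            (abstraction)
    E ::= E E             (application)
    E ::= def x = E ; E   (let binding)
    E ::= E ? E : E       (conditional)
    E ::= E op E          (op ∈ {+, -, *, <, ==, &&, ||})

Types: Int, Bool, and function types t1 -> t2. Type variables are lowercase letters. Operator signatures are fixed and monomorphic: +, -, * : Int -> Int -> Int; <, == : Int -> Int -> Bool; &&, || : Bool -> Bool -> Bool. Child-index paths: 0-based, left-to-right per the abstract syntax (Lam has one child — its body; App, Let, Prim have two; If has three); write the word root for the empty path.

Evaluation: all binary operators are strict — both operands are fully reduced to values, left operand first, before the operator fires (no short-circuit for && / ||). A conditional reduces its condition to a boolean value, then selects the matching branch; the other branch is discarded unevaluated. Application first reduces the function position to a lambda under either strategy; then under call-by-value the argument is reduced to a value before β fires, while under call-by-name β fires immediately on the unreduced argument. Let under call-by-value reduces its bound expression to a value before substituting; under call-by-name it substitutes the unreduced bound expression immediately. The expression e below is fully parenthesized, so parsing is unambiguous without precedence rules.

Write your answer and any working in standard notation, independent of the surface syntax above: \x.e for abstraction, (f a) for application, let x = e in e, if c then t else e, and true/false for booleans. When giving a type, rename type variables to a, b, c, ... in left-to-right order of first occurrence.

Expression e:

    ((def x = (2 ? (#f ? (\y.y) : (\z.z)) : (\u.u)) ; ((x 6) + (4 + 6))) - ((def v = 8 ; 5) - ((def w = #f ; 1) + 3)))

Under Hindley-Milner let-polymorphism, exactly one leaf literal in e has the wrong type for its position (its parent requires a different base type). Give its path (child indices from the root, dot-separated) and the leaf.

Derivation:
  unify Int ~ Bool
  FAIL: mismatch Int ~ Bool

Answer: 0.0.0 : 2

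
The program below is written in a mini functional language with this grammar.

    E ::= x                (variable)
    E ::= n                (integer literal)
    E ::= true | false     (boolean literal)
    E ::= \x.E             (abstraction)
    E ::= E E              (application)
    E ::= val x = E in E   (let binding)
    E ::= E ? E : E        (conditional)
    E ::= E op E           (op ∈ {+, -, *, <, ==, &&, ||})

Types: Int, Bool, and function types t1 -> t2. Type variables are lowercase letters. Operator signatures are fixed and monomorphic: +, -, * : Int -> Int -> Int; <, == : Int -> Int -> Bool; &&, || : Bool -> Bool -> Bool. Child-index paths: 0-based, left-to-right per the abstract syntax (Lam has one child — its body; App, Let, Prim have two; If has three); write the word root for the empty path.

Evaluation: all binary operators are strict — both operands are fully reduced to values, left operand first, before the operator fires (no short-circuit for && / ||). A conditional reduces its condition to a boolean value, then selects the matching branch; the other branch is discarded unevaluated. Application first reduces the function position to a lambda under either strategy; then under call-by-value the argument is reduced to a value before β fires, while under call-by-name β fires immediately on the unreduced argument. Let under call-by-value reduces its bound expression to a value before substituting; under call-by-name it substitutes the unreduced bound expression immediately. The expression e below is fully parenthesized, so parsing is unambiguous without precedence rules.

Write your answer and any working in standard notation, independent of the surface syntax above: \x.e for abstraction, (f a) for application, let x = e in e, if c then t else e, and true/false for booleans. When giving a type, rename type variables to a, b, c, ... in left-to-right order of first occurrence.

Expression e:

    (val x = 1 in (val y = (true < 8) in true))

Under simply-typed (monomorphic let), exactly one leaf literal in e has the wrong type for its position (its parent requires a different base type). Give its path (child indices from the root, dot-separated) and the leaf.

Answer: 1.0.0 : true

Trace:
let x : Int
  unify Bool ~ Int
  FAIL: mismatch Bool ~ Int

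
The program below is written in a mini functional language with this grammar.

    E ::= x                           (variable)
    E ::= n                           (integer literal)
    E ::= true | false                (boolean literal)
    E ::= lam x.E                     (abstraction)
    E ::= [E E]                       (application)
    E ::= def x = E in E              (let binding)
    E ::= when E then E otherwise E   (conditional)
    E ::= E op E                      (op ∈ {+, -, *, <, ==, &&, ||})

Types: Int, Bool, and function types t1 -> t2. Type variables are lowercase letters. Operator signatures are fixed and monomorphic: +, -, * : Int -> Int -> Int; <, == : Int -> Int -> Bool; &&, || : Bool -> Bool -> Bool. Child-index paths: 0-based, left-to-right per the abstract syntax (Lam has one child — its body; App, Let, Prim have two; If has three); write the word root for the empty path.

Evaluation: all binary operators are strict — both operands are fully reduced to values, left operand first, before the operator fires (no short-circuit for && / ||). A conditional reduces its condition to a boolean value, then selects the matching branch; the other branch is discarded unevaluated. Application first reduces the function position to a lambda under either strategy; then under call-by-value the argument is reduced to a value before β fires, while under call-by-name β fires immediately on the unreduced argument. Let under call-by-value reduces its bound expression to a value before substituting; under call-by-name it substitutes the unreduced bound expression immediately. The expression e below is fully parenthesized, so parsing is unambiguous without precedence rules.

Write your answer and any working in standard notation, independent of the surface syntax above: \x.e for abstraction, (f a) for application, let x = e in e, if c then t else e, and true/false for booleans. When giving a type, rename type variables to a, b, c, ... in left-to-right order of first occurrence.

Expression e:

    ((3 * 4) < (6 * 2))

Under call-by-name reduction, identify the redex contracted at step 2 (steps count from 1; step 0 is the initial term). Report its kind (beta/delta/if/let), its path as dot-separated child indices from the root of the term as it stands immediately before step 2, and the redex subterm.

Answer: delta at 1 : (6 * 2)

Trace:
step 0: ((3 * 4) < (6 * 2))
step 1: [delta@0] (12 < (6 * 2))
step 2: [delta@1] (12 < 12)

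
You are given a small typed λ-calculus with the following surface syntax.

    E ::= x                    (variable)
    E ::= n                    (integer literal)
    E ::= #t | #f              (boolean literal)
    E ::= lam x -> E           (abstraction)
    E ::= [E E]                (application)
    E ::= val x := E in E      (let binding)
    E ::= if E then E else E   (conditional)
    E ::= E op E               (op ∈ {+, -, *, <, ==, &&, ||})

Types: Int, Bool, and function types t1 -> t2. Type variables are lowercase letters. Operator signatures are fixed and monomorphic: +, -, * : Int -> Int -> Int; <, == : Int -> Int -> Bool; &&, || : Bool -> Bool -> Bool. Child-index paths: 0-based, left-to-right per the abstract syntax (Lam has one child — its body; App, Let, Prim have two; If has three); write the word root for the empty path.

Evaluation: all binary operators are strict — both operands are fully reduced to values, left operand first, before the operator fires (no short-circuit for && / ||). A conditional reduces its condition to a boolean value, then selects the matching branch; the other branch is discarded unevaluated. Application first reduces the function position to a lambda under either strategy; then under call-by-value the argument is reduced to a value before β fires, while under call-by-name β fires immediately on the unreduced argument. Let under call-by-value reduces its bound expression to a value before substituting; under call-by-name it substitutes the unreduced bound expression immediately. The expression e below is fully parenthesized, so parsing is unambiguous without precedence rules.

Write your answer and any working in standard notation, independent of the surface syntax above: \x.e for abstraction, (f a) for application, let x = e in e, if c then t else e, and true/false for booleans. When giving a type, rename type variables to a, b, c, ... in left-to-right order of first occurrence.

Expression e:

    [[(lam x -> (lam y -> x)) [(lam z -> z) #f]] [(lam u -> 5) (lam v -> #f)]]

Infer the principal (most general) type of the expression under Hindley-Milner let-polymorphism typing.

Derivation:
x : a
\y._ : b -> a
\x._ : a -> b -> a
z : c
\z._ : c -> c
  unify c -> c ~ Bool -> d
  unify c ~ Bool
  unify Bool ~ d
_ _ : Bool
  unify a -> b -> a ~ Bool -> e
  unify a ~ Bool
  unify b -> Bool ~ e
_ _ : b -> Bool
\u._ : f -> Int
\v._ : g -> Bool
  unify f -> Int ~ (g -> Bool) -> h
  unify f ~ g -> Bool
  unify Int ~ h
_ _ : Int
  unify b -> Bool ~ Int -> i
  unify b ~ Int
  unify Bool ~ i
_ _ : Bool

Answer: Bool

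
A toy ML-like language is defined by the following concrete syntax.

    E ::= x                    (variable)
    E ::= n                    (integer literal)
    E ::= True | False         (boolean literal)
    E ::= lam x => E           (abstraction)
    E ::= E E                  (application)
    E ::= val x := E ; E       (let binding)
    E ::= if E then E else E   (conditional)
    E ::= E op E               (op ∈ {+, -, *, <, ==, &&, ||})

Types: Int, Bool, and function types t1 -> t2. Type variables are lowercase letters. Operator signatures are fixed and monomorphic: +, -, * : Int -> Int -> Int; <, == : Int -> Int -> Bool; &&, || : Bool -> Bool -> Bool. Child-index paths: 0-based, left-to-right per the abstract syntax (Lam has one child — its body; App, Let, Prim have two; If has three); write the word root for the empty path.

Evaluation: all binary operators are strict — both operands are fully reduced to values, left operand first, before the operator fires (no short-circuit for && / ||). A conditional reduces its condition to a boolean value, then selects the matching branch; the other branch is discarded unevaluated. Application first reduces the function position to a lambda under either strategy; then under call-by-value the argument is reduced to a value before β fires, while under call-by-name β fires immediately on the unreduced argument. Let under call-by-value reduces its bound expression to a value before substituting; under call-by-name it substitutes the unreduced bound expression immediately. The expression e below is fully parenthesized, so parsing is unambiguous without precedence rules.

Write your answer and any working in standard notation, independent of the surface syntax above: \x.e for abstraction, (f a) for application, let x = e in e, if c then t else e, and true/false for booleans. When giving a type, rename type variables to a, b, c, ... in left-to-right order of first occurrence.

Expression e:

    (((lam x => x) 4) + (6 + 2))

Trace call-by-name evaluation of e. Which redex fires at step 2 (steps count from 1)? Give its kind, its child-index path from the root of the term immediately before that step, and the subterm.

Trace:
step 0: (((\x.x) 4) + (6 + 2))
step 1: [beta@0] (4 + (6 + 2))
step 2: [delta@1] (4 + 8)

Answer: delta at 1 : (6 + 2)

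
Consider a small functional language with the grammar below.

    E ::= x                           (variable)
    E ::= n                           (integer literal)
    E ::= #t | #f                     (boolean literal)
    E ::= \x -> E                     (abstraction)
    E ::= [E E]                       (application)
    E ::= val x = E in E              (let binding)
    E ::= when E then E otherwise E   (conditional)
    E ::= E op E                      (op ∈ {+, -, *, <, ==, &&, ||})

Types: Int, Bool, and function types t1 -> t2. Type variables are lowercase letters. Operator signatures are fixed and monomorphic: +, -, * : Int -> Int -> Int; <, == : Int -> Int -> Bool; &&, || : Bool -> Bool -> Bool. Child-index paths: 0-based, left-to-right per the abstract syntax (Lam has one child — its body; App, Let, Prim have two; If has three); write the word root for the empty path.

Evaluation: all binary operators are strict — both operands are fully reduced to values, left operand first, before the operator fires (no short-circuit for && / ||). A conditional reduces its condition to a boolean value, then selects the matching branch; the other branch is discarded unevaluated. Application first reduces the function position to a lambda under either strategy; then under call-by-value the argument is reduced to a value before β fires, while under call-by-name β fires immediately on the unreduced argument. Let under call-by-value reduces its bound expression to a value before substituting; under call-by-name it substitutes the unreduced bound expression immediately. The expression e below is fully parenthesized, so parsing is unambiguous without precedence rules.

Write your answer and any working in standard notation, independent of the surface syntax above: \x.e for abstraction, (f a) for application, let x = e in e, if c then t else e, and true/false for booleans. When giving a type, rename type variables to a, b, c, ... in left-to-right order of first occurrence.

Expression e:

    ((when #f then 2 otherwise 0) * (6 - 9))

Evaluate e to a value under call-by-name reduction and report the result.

Derivation:
step 0: ((if false then 2 else 0) * (6 - 9))
step 1: [if@0] (0 * (6 - 9))
step 2: [delta@1] (0 * -3)
step 3: [delta@root] 0

Answer: 0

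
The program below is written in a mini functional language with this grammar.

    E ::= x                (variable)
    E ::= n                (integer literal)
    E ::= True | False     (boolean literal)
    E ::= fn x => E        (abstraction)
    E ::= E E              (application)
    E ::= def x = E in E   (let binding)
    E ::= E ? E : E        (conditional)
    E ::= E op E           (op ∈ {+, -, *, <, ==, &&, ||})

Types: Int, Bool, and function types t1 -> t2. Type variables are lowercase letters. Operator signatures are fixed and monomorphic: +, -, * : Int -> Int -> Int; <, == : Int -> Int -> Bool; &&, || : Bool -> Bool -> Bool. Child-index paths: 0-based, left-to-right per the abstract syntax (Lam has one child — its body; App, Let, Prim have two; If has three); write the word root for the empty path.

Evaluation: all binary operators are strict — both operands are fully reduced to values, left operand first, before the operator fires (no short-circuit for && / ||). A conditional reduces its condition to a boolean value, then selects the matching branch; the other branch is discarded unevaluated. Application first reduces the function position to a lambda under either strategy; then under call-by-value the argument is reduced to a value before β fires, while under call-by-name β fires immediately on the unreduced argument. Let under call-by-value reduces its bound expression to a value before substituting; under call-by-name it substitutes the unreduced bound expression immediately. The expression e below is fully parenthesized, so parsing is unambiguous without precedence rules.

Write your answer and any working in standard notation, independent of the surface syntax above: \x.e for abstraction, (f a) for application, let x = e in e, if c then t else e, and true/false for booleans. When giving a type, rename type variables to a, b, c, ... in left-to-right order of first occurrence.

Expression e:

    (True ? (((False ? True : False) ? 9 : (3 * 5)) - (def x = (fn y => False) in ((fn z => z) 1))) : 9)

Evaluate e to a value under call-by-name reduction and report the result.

Answer: 14

Working:
step 0: (if true then ((if (if false then true else false) then 9 else (3 * 5)) - (let x = (\y.false) in ((\z.z) 1))) else 9)
step 1: [if@root] ((if (if false then true else false) then 9 else (3 * 5)) - (let x = (\y.false) in ((\z.z) 1)))
step 2: [if@0.0] ((if false then 9 else (3 * 5)) - (let x = (\y.false) in ((\z.z) 1)))
step 3: [if@0] ((3 * 5) - (let x = (\y.false) in ((\z.z) 1)))
step 4: [delta@0] (15 - (let x = (\y.false) in ((\z.z) 1)))
step 5: [let@1] (15 - ((\z.z) 1))
step 6: [beta@1] (15 - 1)
step 7: [delta@root] 14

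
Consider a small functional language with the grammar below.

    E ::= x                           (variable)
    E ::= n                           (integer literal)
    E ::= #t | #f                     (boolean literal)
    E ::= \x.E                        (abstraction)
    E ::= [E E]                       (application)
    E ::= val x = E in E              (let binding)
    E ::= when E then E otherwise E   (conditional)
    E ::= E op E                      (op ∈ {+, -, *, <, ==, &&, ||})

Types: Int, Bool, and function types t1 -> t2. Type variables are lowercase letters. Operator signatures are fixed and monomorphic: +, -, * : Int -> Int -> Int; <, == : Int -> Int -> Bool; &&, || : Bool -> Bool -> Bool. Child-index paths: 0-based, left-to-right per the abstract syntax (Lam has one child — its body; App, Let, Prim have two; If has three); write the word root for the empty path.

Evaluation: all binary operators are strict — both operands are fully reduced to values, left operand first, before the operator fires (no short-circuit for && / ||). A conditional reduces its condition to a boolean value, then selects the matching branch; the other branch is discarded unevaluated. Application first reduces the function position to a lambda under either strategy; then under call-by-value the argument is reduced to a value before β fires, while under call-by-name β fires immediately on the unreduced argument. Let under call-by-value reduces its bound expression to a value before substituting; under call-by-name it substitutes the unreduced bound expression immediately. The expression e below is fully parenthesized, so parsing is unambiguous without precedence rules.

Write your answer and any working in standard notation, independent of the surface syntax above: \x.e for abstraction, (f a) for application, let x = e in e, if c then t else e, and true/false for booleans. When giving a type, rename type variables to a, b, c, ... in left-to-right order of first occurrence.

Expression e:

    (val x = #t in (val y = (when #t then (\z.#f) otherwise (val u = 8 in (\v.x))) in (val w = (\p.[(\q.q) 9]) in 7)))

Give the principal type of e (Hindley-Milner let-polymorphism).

Working:
let x : Bool
  unify Bool ~ Bool
\z._ : a -> Bool
let u : Int
x : Bool
\v._ : b -> Bool
  unify a -> Bool ~ b -> Bool
  unify a ~ b
  unify Bool ~ Bool
let y : forall. b -> Bool
q : d
\q._ : d -> d
  unify d -> d ~ Int -> e
  unify d ~ Int
  unify Int ~ e
_ _ : Int
\p._ : c -> Int
let w : forall. c -> Int

Answer: Int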